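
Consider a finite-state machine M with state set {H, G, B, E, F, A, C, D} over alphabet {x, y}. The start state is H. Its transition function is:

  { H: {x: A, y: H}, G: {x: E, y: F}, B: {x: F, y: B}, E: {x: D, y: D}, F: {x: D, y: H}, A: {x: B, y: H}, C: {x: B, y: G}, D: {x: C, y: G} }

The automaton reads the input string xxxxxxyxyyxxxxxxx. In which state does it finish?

Trace: H -x-> A -x-> B -x-> F -x-> D -x-> C -x-> B -y-> B -x-> F -y-> H -y-> H -x-> A -x-> B -x-> F -x-> D -x-> C -x-> B -x-> F

F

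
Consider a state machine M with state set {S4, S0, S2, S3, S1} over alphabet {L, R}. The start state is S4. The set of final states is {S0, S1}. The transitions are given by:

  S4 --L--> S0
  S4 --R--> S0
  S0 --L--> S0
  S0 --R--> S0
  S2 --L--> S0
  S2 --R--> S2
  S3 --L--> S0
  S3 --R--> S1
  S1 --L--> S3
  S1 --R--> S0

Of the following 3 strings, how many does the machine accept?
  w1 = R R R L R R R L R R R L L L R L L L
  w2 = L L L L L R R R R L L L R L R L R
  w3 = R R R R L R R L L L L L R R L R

3

w1:
  start at S4
  read 'R': S4 → S0
  read 'R': S0 → S0
  read 'R': S0 → S0
  read 'L': S0 → S0
  read 'R': S0 → S0
  read 'R': S0 → S0
  read 'R': S0 → S0
  read 'L': S0 → S0
  read 'R': S0 → S0
  read 'R': S0 → S0
  read 'R': S0 → S0
  read 'L': S0 → S0
  read 'L': S0 → S0
  read 'L': S0 → S0
  read 'R': S0 → S0
  read 'L': S0 → S0
  read 'L': S0 → S0
  read 'L': S0 → S0
  end S0, accepted
w2:
  start at S4
  read 'L': S4 → S0
  read 'L': S0 → S0
  read 'L': S0 → S0
  read 'L': S0 → S0
  read 'L': S0 → S0
  read 'R': S0 → S0
  read 'R': S0 → S0
  read 'R': S0 → S0
  read 'R': S0 → S0
  read 'L': S0 → S0
  read 'L': S0 → S0
  read 'L': S0 → S0
  read 'R': S0 → S0
  read 'L': S0 → S0
  read 'R': S0 → S0
  read 'L': S0 → S0
  read 'R': S0 → S0
  end S0, accepted
w3:
  start at S4
  read 'R': S4 → S0
  read 'R': S0 → S0
  read 'R': S0 → S0
  read 'R': S0 → S0
  read 'L': S0 → S0
  read 'R': S0 → S0
  read 'R': S0 → S0
  read 'L': S0 → S0
  read 'L': S0 → S0
  read 'L': S0 → S0
  read 'L': S0 → S0
  read 'L': S0 → S0
  read 'R': S0 → S0
  read 'R': S0 → S0
  read 'L': S0 → S0
  read 'R': S0 → S0
  end S0, accepted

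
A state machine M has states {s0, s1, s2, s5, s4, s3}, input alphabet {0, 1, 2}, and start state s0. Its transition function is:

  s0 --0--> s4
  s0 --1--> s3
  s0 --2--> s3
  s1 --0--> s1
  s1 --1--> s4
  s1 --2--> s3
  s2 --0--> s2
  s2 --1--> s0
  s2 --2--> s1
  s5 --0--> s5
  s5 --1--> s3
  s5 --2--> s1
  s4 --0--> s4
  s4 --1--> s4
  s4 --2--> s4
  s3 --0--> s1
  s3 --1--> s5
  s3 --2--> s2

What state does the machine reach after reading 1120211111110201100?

s4

start at s0
read '1': s0 → s3
read '1': s3 → s5
read '2': s5 → s1
read '0': s1 → s1
read '2': s1 → s3
read '1': s3 → s5
read '1': s5 → s3
read '1': s3 → s5
read '1': s5 → s3
read '1': s3 → s5
read '1': s5 → s3
read '1': s3 → s5
read '0': s5 → s5
read '2': s5 → s1
read '0': s1 → s1
read '1': s1 → s4
read '1': s4 → s4
read '0': s4 → s4
read '0': s4 → s4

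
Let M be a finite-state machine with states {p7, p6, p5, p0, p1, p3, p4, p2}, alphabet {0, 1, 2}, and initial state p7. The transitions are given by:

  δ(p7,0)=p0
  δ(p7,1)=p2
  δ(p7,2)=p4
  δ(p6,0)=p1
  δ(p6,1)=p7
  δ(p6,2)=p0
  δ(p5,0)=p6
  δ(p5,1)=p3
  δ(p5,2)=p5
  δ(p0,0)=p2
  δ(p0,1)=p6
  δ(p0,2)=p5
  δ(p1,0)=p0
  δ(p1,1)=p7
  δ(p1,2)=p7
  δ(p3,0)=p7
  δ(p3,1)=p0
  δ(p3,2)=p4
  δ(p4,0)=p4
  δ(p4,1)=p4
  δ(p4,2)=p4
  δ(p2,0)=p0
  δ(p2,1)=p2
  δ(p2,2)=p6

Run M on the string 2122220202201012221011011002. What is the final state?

p4

Trace: p7 -2-> p4 -1-> p4 -2-> p4 -2-> p4 -2-> p4 -2-> p4 -0-> p4 -2-> p4 -0-> p4 -2-> p4 -2-> p4 -0-> p4 -1-> p4 -0-> p4 -1-> p4 -2-> p4 -2-> p4 -2-> p4 -1-> p4 -0-> p4 -1-> p4 -1-> p4 -0-> p4 -1-> p4 -1-> p4 -0-> p4 -0-> p4 -2-> p4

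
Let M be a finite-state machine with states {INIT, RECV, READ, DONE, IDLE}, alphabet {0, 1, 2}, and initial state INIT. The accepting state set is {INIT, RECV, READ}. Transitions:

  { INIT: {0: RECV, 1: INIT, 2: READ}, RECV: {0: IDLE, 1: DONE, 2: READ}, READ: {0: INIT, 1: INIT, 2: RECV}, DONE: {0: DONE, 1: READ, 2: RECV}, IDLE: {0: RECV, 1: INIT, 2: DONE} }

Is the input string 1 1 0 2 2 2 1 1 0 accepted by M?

start at INIT
read '1': INIT → INIT
read '1': INIT → INIT
read '0': INIT → RECV
read '2': RECV → READ
read '2': READ → RECV
read '2': RECV → READ
read '1': READ → INIT
read '1': INIT → INIT
read '0': INIT → RECV
End state RECV is accepting.

Yes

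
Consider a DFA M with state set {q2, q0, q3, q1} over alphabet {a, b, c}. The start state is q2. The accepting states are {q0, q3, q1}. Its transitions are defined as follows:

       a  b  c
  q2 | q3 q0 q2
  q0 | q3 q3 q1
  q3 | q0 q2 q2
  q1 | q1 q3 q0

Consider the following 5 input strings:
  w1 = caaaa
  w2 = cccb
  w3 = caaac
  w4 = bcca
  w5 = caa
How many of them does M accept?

4

w1: Trace: q2 -c-> q2 -a-> q3 -a-> q0 -a-> q3 -a-> q0  → end q0, accepted
w2: Trace: q2 -c-> q2 -c-> q2 -c-> q2 -b-> q0  → end q0, accepted
w3: Trace: q2 -c-> q2 -a-> q3 -a-> q0 -a-> q3 -c-> q2  → end q2, rejected
w4: Trace: q2 -b-> q0 -c-> q1 -c-> q0 -a-> q3  → end q3, accepted
w5: Trace: q2 -c-> q2 -a-> q3 -a-> q0  → end q0, accepted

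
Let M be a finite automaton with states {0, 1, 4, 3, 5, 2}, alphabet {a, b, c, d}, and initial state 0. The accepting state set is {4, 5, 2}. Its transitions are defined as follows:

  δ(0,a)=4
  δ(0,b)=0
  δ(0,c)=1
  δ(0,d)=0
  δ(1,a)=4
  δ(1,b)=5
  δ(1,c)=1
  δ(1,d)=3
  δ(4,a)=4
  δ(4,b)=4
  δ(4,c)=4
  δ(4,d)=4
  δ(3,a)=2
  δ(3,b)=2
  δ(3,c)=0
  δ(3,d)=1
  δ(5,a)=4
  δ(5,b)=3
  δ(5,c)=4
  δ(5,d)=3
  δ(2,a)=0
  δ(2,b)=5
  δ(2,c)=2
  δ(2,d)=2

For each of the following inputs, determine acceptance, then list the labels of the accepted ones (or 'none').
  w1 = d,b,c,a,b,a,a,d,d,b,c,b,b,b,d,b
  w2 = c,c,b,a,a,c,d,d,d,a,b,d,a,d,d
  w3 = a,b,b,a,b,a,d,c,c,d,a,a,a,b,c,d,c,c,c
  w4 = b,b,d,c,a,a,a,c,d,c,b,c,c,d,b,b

w1, w2, w3, w4

w1:
  start at 0
  read 'd': 0 → 0
  read 'b': 0 → 0
  read 'c': 0 → 1
  read 'a': 1 → 4
  read 'b': 4 → 4
  read 'a': 4 → 4
  read 'a': 4 → 4
  read 'd': 4 → 4
  read 'd': 4 → 4
  read 'b': 4 → 4
  read 'c': 4 → 4
  read 'b': 4 → 4
  read 'b': 4 → 4
  read 'b': 4 → 4
  read 'd': 4 → 4
  read 'b': 4 → 4
  end 4, accepted
w2:
  start at 0
  read 'c': 0 → 1
  read 'c': 1 → 1
  read 'b': 1 → 5
  read 'a': 5 → 4
  read 'a': 4 → 4
  read 'c': 4 → 4
  read 'd': 4 → 4
  read 'd': 4 → 4
  read 'd': 4 → 4
  read 'a': 4 → 4
  read 'b': 4 → 4
  read 'd': 4 → 4
  read 'a': 4 → 4
  read 'd': 4 → 4
  read 'd': 4 → 4
  end 4, accepted
w3:
  start at 0
  read 'a': 0 → 4
  read 'b': 4 → 4
  read 'b': 4 → 4
  read 'a': 4 → 4
  read 'b': 4 → 4
  read 'a': 4 → 4
  read 'd': 4 → 4
  read 'c': 4 → 4
  read 'c': 4 → 4
  read 'd': 4 → 4
  read 'a': 4 → 4
  read 'a': 4 → 4
  read 'a': 4 → 4
  read 'b': 4 → 4
  read 'c': 4 → 4
  read 'd': 4 → 4
  read 'c': 4 → 4
  read 'c': 4 → 4
  read 'c': 4 → 4
  end 4, accepted
w4:
  start at 0
  read 'b': 0 → 0
  read 'b': 0 → 0
  read 'd': 0 → 0
  read 'c': 0 → 1
  read 'a': 1 → 4
  read 'a': 4 → 4
  read 'a': 4 → 4
  read 'c': 4 → 4
  read 'd': 4 → 4
  read 'c': 4 → 4
  read 'b': 4 → 4
  read 'c': 4 → 4
  read 'c': 4 → 4
  read 'd': 4 → 4
  read 'b': 4 → 4
  read 'b': 4 → 4
  end 4, accepted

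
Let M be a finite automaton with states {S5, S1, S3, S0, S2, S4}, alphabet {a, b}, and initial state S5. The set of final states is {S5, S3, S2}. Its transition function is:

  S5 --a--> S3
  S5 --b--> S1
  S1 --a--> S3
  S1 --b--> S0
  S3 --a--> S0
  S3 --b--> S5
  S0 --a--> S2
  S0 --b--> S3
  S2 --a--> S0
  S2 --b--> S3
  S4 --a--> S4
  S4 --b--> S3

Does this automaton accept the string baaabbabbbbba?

Yes

Trace: S5 -b-> S1 -a-> S3 -a-> S0 -a-> S2 -b-> S3 -b-> S5 -a-> S3 -b-> S5 -b-> S1 -b-> S0 -b-> S3 -b-> S5 -a-> S3
End state S3 is accepting.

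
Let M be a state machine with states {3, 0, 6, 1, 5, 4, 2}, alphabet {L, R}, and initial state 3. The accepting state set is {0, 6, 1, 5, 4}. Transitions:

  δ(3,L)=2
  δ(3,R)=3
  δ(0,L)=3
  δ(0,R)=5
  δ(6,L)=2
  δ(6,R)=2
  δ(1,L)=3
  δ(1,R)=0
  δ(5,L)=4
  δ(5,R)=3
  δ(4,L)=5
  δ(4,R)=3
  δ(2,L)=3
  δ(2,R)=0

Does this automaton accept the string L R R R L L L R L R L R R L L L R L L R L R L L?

start at 3
read 'L': 3 → 2
read 'R': 2 → 0
read 'R': 0 → 5
read 'R': 5 → 3
read 'L': 3 → 2
read 'L': 2 → 3
read 'L': 3 → 2
read 'R': 2 → 0
read 'L': 0 → 3
read 'R': 3 → 3
read 'L': 3 → 2
read 'R': 2 → 0
read 'R': 0 → 5
read 'L': 5 → 4
read 'L': 4 → 5
read 'L': 5 → 4
read 'R': 4 → 3
read 'L': 3 → 2
read 'L': 2 → 3
read 'R': 3 → 3
read 'L': 3 → 2
read 'R': 2 → 0
read 'L': 0 → 3
read 'L': 3 → 2
End state 2 is not accepting.

No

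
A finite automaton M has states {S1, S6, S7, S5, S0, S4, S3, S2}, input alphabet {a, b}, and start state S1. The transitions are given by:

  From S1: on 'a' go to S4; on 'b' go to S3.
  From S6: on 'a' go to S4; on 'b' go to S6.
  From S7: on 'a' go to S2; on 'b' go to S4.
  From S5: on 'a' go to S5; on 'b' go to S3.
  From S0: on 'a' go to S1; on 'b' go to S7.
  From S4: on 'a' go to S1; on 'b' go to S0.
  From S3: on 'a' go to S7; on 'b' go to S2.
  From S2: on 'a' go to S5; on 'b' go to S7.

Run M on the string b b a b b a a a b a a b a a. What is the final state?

S1 → S3 → S2 → S5 → S3 → S2 → S5 → S5 → S5 → S3 → S7 → S2 → S7 → S2 → S5

S5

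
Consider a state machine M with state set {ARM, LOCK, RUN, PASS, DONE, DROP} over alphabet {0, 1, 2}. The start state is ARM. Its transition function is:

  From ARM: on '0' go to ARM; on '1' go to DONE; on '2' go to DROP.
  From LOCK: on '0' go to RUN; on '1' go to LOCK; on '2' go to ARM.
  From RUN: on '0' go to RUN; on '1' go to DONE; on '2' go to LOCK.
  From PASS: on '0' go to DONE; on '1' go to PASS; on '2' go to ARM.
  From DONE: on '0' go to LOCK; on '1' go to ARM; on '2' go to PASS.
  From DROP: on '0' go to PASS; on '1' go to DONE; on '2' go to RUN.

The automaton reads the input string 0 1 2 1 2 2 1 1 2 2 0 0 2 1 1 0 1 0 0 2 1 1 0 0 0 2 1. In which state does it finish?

start at ARM
read '0': ARM → ARM
read '1': ARM → DONE
read '2': DONE → PASS
read '1': PASS → PASS
read '2': PASS → ARM
read '2': ARM → DROP
read '1': DROP → DONE
read '1': DONE → ARM
read '2': ARM → DROP
read '2': DROP → RUN
read '0': RUN → RUN
read '0': RUN → RUN
read '2': RUN → LOCK
read '1': LOCK → LOCK
read '1': LOCK → LOCK
read '0': LOCK → RUN
read '1': RUN → DONE
read '0': DONE → LOCK
read '0': LOCK → RUN
read '2': RUN → LOCK
read '1': LOCK → LOCK
read '1': LOCK → LOCK
read '0': LOCK → RUN
read '0': RUN → RUN
read '0': RUN → RUN
read '2': RUN → LOCK
read '1': LOCK → LOCK

LOCK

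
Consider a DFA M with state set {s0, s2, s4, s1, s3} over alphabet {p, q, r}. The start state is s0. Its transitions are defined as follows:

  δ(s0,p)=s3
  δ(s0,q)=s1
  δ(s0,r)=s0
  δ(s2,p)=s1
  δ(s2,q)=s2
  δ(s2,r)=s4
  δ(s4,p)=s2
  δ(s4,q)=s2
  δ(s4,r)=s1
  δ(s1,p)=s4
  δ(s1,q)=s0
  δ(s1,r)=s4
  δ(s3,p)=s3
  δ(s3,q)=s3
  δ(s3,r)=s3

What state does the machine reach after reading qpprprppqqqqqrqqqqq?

Trace: s0 -q-> s1 -p-> s4 -p-> s2 -r-> s4 -p-> s2 -r-> s4 -p-> s2 -p-> s1 -q-> s0 -q-> s1 -q-> s0 -q-> s1 -q-> s0 -r-> s0 -q-> s1 -q-> s0 -q-> s1 -q-> s0 -q-> s1

s1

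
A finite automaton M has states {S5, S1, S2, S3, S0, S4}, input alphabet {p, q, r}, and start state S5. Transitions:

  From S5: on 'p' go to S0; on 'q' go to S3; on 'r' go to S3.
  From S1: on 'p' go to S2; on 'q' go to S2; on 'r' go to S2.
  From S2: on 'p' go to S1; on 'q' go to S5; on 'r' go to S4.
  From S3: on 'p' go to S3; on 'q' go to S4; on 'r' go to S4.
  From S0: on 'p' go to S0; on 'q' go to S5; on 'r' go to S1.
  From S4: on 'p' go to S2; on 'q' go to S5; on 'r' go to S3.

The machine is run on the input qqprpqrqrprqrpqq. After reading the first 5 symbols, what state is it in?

start at S5
read 'q': S5 → S3
read 'q': S3 → S4
read 'p': S4 → S2
read 'r': S2 → S4
read 'p': S4 → S2
After 5 symbols: S2.

S2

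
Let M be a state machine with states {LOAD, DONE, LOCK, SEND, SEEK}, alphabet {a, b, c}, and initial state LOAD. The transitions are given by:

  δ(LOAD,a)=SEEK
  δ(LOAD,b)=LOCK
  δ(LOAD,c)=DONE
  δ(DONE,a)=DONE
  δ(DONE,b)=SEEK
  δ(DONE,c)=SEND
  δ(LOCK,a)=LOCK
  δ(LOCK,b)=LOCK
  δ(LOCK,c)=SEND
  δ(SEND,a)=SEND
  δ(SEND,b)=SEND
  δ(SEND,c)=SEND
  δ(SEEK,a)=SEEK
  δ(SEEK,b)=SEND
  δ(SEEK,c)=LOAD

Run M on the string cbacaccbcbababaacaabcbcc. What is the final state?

LOAD → DONE → SEEK → SEEK → LOAD → SEEK → LOAD → DONE → SEEK → LOAD → LOCK → LOCK → LOCK → LOCK → LOCK → LOCK → LOCK → SEND → SEND → SEND → SEND → SEND → SEND → SEND → SEND

SEND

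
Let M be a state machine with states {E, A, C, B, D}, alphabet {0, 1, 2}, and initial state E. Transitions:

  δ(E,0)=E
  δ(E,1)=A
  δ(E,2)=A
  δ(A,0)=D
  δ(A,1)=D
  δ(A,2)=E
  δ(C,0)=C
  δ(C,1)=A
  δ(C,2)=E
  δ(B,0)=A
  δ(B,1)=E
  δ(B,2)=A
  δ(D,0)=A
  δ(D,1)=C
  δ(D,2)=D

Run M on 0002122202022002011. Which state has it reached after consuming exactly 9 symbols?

A

E → E → E → E → A → D → D → D → D → A
After 9 symbols: A.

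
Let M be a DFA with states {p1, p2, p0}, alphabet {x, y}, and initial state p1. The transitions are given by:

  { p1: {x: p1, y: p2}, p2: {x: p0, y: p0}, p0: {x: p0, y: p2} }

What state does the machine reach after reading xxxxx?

p1

start at p1
read 'x': p1 → p1
read 'x': p1 → p1
read 'x': p1 → p1
read 'x': p1 → p1
read 'x': p1 → p1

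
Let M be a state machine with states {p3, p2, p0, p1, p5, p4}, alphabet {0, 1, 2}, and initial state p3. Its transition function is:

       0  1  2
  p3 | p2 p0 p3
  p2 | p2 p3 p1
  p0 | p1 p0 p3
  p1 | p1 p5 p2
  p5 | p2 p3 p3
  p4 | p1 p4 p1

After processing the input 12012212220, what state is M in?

start at p3
read '1': p3 → p0
read '2': p0 → p3
read '0': p3 → p2
read '1': p2 → p3
read '2': p3 → p3
read '2': p3 → p3
read '1': p3 → p0
read '2': p0 → p3
read '2': p3 → p3
read '2': p3 → p3
read '0': p3 → p2

p2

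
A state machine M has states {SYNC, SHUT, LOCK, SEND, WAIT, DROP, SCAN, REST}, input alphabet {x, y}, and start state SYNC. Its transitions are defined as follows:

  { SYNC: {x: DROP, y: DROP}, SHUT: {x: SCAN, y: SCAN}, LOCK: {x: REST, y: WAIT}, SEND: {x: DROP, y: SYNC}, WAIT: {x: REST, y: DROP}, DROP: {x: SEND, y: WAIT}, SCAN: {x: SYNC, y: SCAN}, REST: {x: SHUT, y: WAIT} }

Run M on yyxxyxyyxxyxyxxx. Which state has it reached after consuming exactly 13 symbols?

Trace: SYNC -y-> DROP -y-> WAIT -x-> REST -x-> SHUT -y-> SCAN -x-> SYNC -y-> DROP -y-> WAIT -x-> REST -x-> SHUT -y-> SCAN -x-> SYNC -y-> DROP
After 13 symbols: DROP.

DROP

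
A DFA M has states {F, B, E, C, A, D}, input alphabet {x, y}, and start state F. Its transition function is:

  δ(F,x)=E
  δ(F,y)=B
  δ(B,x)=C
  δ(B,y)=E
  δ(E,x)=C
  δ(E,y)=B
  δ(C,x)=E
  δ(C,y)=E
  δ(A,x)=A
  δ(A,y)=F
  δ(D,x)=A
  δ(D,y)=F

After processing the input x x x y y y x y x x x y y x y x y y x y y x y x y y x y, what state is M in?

start at F
read 'x': F → E
read 'x': E → C
read 'x': C → E
read 'y': E → B
read 'y': B → E
read 'y': E → B
read 'x': B → C
read 'y': C → E
read 'x': E → C
read 'x': C → E
read 'x': E → C
read 'y': C → E
read 'y': E → B
read 'x': B → C
read 'y': C → E
read 'x': E → C
read 'y': C → E
read 'y': E → B
read 'x': B → C
read 'y': C → E
read 'y': E → B
read 'x': B → C
read 'y': C → E
read 'x': E → C
read 'y': C → E
read 'y': E → B
read 'x': B → C
read 'y': C → E

E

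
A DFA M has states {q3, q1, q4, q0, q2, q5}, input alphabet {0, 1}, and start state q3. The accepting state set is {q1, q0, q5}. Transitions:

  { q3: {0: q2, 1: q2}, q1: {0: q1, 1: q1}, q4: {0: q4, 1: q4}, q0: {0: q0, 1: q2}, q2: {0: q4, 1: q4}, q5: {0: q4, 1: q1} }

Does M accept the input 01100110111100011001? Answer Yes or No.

start at q3
read '0': q3 → q2
read '1': q2 → q4
read '1': q4 → q4
read '0': q4 → q4
read '0': q4 → q4
read '1': q4 → q4
read '1': q4 → q4
read '0': q4 → q4
read '1': q4 → q4
read '1': q4 → q4
read '1': q4 → q4
read '1': q4 → q4
read '0': q4 → q4
read '0': q4 → q4
read '0': q4 → q4
read '1': q4 → q4
read '1': q4 → q4
read '0': q4 → q4
read '0': q4 → q4
read '1': q4 → q4
End state q4 is not accepting.

No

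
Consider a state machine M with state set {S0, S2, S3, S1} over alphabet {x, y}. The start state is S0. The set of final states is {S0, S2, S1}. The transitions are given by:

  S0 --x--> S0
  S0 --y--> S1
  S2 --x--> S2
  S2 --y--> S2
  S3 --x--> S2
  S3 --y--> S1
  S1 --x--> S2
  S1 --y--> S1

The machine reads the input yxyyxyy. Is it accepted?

Trace: S0 -y-> S1 -x-> S2 -y-> S2 -y-> S2 -x-> S2 -y-> S2 -y-> S2
End state S2 is accepting.

Yes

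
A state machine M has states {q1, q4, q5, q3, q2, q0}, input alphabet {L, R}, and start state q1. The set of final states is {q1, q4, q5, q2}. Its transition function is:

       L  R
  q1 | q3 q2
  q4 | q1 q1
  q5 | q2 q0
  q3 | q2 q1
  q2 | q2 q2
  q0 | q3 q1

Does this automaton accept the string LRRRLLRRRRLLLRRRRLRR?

Yes

Trace: q1 -L-> q3 -R-> q1 -R-> q2 -R-> q2 -L-> q2 -L-> q2 -R-> q2 -R-> q2 -R-> q2 -R-> q2 -L-> q2 -L-> q2 -L-> q2 -R-> q2 -R-> q2 -R-> q2 -R-> q2 -L-> q2 -R-> q2 -R-> q2
End state q2 is accepting.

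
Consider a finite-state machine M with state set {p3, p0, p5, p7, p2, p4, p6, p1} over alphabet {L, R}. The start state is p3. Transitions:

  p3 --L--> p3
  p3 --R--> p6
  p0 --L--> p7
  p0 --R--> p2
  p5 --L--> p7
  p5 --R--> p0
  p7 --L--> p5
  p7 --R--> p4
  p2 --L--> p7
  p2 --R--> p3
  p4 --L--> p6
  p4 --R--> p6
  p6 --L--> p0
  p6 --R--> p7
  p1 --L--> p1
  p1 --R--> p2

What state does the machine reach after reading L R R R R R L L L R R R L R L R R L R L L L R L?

p7

start at p3
read 'L': p3 → p3
read 'R': p3 → p6
read 'R': p6 → p7
read 'R': p7 → p4
read 'R': p4 → p6
read 'R': p6 → p7
read 'L': p7 → p5
read 'L': p5 → p7
read 'L': p7 → p5
read 'R': p5 → p0
read 'R': p0 → p2
read 'R': p2 → p3
read 'L': p3 → p3
read 'R': p3 → p6
read 'L': p6 → p0
read 'R': p0 → p2
read 'R': p2 → p3
read 'L': p3 → p3
read 'R': p3 → p6
read 'L': p6 → p0
read 'L': p0 → p7
read 'L': p7 → p5
read 'R': p5 → p0
read 'L': p0 → p7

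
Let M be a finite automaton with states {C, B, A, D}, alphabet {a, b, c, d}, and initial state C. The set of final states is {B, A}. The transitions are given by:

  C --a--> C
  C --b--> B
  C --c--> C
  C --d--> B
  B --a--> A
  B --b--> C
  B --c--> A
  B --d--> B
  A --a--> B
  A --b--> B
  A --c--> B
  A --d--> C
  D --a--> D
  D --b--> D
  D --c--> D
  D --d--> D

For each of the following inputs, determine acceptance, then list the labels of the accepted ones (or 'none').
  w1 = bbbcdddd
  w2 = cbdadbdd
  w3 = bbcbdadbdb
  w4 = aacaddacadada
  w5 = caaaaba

w1:
  start at C
  read 'b': C → B
  read 'b': B → C
  read 'b': C → B
  read 'c': B → A
  read 'd': A → C
  read 'd': C → B
  read 'd': B → B
  read 'd': B → B
  end B, accepted
w2:
  start at C
  read 'c': C → C
  read 'b': C → B
  read 'd': B → B
  read 'a': B → A
  read 'd': A → C
  read 'b': C → B
  read 'd': B → B
  read 'd': B → B
  end B, accepted
w3:
  start at C
  read 'b': C → B
  read 'b': B → C
  read 'c': C → C
  read 'b': C → B
  read 'd': B → B
  read 'a': B → A
  read 'd': A → C
  read 'b': C → B
  read 'd': B → B
  read 'b': B → C
  end C, rejected
w4:
  start at C
  read 'a': C → C
  read 'a': C → C
  read 'c': C → C
  read 'a': C → C
  read 'd': C → B
  read 'd': B → B
  read 'a': B → A
  read 'c': A → B
  read 'a': B → A
  read 'd': A → C
  read 'a': C → C
  read 'd': C → B
  read 'a': B → A
  end A, accepted
w5:
  start at C
  read 'c': C → C
  read 'a': C → C
  read 'a': C → C
  read 'a': C → C
  read 'a': C → C
  read 'b': C → B
  read 'a': B → A
  end A, accepted

w1, w2, w4, w5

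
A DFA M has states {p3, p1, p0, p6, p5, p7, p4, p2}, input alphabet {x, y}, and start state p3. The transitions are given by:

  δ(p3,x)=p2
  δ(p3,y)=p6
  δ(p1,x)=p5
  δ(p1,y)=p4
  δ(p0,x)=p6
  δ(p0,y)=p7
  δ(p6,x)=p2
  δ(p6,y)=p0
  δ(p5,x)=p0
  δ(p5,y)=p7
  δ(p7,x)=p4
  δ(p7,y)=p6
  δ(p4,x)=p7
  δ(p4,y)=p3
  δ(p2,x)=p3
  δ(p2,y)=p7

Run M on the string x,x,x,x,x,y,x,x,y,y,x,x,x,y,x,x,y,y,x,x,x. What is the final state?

p3

Trace: p3 -x-> p2 -x-> p3 -x-> p2 -x-> p3 -x-> p2 -y-> p7 -x-> p4 -x-> p7 -y-> p6 -y-> p0 -x-> p6 -x-> p2 -x-> p3 -y-> p6 -x-> p2 -x-> p3 -y-> p6 -y-> p0 -x-> p6 -x-> p2 -x-> p3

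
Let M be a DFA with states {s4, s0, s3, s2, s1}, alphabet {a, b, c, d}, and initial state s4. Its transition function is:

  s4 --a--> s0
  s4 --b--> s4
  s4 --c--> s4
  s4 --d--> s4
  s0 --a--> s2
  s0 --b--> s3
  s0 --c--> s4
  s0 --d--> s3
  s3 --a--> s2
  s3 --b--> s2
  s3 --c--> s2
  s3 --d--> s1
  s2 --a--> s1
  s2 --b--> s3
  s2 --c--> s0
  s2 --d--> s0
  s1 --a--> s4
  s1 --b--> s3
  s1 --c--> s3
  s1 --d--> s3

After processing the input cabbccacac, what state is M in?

start at s4
read 'c': s4 → s4
read 'a': s4 → s0
read 'b': s0 → s3
read 'b': s3 → s2
read 'c': s2 → s0
read 'c': s0 → s4
read 'a': s4 → s0
read 'c': s0 → s4
read 'a': s4 → s0
read 'c': s0 → s4

s4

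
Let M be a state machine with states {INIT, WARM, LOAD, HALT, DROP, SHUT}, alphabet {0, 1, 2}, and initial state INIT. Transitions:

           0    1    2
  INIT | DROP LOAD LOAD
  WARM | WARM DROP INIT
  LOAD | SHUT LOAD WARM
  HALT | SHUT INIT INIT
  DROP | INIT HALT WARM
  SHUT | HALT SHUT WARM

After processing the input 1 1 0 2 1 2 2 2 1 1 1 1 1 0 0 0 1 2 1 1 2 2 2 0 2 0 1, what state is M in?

HALT

INIT → LOAD → LOAD → SHUT → WARM → DROP → WARM → INIT → LOAD → LOAD → LOAD → LOAD → LOAD → LOAD → SHUT → HALT → SHUT → SHUT → WARM → DROP → HALT → INIT → LOAD → WARM → WARM → INIT → DROP → HALT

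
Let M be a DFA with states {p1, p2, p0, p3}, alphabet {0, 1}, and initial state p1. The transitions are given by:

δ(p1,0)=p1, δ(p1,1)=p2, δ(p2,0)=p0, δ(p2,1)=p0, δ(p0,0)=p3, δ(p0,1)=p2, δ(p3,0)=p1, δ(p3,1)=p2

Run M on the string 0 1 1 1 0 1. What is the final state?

Trace: p1 -0-> p1 -1-> p2 -1-> p0 -1-> p2 -0-> p0 -1-> p2

p2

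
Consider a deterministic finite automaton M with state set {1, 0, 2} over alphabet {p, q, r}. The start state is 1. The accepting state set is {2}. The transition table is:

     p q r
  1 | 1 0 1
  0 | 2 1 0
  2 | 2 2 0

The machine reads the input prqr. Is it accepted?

No

1 → 1 → 1 → 0 → 0
End state 0 is not accepting.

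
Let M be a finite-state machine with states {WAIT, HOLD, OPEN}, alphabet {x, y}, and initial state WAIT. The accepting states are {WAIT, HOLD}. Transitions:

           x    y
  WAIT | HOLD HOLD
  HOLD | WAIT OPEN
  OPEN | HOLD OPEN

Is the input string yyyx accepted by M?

Yes

start at WAIT
read 'y': WAIT → HOLD
read 'y': HOLD → OPEN
read 'y': OPEN → OPEN
read 'x': OPEN → HOLD
End state HOLD is accepting.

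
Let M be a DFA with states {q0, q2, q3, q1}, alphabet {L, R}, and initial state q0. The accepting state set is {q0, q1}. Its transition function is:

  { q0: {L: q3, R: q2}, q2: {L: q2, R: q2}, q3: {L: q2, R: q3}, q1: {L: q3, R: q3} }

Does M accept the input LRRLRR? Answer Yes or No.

Trace: q0 -L-> q3 -R-> q3 -R-> q3 -L-> q2 -R-> q2 -R-> q2
End state q2 is not accepting.

No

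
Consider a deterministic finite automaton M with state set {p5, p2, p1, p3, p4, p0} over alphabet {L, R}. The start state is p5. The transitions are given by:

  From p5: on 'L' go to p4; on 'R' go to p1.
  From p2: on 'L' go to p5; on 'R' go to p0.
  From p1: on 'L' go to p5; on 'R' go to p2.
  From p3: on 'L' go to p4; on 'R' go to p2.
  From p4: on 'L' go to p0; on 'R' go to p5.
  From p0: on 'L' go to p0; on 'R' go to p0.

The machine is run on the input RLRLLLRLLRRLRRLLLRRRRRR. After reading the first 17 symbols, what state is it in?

start at p5
read 'R': p5 → p1
read 'L': p1 → p5
read 'R': p5 → p1
read 'L': p1 → p5
read 'L': p5 → p4
read 'L': p4 → p0
read 'R': p0 → p0
read 'L': p0 → p0
read 'L': p0 → p0
read 'R': p0 → p0
read 'R': p0 → p0
read 'L': p0 → p0
read 'R': p0 → p0
read 'R': p0 → p0
read 'L': p0 → p0
read 'L': p0 → p0
read 'L': p0 → p0
After 17 symbols: p0.

p0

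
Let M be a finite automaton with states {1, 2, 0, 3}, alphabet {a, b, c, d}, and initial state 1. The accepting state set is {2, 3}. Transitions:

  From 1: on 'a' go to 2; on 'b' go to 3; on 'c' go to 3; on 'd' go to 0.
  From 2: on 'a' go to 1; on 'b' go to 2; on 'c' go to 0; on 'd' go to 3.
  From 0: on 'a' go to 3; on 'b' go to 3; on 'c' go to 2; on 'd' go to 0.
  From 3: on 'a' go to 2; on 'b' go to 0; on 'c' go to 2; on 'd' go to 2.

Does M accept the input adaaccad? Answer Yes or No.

start at 1
read 'a': 1 → 2
read 'd': 2 → 3
read 'a': 3 → 2
read 'a': 2 → 1
read 'c': 1 → 3
read 'c': 3 → 2
read 'a': 2 → 1
read 'd': 1 → 0
End state 0 is not accepting.

No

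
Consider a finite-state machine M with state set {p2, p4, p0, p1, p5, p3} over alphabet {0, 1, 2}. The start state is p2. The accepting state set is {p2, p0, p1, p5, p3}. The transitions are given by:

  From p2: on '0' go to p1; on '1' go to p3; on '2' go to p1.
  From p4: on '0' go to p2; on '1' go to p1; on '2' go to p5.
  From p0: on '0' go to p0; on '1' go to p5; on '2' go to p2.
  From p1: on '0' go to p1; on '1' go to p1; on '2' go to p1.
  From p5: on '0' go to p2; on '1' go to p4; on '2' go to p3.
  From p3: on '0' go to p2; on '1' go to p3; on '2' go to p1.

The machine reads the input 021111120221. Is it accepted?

Yes

p2 → p1 → p1 → p1 → p1 → p1 → p1 → p1 → p1 → p1 → p1 → p1 → p1
End state p1 is accepting.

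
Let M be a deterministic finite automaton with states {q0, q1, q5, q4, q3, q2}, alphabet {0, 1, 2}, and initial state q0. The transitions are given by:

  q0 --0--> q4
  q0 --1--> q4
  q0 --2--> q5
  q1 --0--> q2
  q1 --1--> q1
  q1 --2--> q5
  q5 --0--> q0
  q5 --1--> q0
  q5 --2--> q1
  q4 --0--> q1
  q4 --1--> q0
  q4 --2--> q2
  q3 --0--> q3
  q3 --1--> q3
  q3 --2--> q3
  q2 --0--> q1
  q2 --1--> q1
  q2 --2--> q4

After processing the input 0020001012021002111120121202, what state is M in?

q5

q0 → q4 → q1 → q5 → q0 → q4 → q1 → q1 → q2 → q1 → q5 → q0 → q5 → q0 → q4 → q1 → q5 → q0 → q4 → q0 → q4 → q2 → q1 → q1 → q5 → q0 → q5 → q0 → q5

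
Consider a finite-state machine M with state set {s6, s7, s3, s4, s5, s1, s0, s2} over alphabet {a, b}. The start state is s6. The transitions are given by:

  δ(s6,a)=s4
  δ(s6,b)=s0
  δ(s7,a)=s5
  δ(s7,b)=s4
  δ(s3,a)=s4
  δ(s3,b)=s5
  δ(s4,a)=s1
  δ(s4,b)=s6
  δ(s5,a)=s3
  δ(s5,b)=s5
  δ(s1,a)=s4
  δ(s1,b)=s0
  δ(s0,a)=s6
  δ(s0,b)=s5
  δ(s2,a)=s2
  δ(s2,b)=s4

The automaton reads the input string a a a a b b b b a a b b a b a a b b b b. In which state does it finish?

s5

Trace: s6 -a-> s4 -a-> s1 -a-> s4 -a-> s1 -b-> s0 -b-> s5 -b-> s5 -b-> s5 -a-> s3 -a-> s4 -b-> s6 -b-> s0 -a-> s6 -b-> s0 -a-> s6 -a-> s4 -b-> s6 -b-> s0 -b-> s5 -b-> s5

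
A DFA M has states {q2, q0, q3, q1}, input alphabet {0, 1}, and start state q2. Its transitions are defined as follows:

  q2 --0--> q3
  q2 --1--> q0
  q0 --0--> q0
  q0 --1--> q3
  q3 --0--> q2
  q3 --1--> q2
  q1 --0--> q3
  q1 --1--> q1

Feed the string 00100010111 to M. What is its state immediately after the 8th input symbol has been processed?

start at q2
read '0': q2 → q3
read '0': q3 → q2
read '1': q2 → q0
read '0': q0 → q0
read '0': q0 → q0
read '0': q0 → q0
read '1': q0 → q3
read '0': q3 → q2
After 8 symbols: q2.

q2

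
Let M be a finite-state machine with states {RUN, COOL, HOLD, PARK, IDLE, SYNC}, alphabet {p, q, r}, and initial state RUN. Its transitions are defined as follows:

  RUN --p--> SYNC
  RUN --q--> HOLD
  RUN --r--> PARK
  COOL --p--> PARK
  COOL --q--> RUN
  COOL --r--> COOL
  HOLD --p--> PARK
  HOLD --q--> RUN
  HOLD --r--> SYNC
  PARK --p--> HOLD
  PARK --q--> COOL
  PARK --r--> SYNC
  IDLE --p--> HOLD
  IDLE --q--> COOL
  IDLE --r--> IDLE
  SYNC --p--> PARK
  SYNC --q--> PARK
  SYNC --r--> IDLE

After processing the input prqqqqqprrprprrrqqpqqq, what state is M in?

RUN

Trace: RUN -p-> SYNC -r-> IDLE -q-> COOL -q-> RUN -q-> HOLD -q-> RUN -q-> HOLD -p-> PARK -r-> SYNC -r-> IDLE -p-> HOLD -r-> SYNC -p-> PARK -r-> SYNC -r-> IDLE -r-> IDLE -q-> COOL -q-> RUN -p-> SYNC -q-> PARK -q-> COOL -q-> RUN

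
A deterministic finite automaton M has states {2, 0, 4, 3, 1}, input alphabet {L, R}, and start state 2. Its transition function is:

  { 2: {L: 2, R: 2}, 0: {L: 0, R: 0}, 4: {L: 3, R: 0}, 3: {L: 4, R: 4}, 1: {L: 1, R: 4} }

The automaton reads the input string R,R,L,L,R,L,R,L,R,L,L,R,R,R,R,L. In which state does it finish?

2

Trace: 2 -R-> 2 -R-> 2 -L-> 2 -L-> 2 -R-> 2 -L-> 2 -R-> 2 -L-> 2 -R-> 2 -L-> 2 -L-> 2 -R-> 2 -R-> 2 -R-> 2 -R-> 2 -L-> 2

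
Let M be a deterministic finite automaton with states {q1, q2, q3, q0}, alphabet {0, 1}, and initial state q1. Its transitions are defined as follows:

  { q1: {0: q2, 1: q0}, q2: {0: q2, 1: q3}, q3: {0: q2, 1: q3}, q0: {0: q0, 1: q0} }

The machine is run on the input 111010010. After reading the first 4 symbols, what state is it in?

Trace: q1 -1-> q0 -1-> q0 -1-> q0 -0-> q0
After 4 symbols: q0.

q0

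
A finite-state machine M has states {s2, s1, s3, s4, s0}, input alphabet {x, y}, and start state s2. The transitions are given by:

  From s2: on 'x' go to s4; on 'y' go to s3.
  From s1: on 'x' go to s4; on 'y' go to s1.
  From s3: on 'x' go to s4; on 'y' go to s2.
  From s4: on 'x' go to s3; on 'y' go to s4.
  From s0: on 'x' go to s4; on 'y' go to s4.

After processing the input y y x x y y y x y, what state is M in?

s2 → s3 → s2 → s4 → s3 → s2 → s3 → s2 → s4 → s4

s4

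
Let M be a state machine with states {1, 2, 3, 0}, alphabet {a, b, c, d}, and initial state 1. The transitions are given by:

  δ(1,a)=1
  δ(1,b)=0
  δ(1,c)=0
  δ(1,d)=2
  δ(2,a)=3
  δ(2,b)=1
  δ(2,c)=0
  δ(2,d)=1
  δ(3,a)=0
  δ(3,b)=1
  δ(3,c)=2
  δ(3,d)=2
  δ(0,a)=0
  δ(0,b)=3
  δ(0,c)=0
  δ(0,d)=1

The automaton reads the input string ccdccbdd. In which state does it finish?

1 → 0 → 0 → 1 → 0 → 0 → 3 → 2 → 1

1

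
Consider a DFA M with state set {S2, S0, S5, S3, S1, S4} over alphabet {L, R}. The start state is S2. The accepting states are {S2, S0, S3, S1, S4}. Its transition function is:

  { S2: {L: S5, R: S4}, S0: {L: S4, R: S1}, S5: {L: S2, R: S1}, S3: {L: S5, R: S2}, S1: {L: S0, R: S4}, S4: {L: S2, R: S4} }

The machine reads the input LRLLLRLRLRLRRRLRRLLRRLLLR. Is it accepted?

Yes

Trace: S2 -L-> S5 -R-> S1 -L-> S0 -L-> S4 -L-> S2 -R-> S4 -L-> S2 -R-> S4 -L-> S2 -R-> S4 -L-> S2 -R-> S4 -R-> S4 -R-> S4 -L-> S2 -R-> S4 -R-> S4 -L-> S2 -L-> S5 -R-> S1 -R-> S4 -L-> S2 -L-> S5 -L-> S2 -R-> S4
End state S4 is accepting.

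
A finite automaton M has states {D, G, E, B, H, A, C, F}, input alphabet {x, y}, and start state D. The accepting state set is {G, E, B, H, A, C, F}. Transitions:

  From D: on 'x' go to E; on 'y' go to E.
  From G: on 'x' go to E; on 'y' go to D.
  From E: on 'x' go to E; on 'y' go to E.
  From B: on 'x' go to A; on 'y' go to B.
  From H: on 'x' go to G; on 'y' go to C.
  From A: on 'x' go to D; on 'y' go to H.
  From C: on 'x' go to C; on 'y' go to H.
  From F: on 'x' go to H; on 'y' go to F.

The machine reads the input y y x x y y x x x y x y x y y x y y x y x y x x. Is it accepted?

Yes

start at D
read 'y': D → E
read 'y': E → E
read 'x': E → E
read 'x': E → E
read 'y': E → E
read 'y': E → E
read 'x': E → E
read 'x': E → E
read 'x': E → E
read 'y': E → E
read 'x': E → E
read 'y': E → E
read 'x': E → E
read 'y': E → E
read 'y': E → E
read 'x': E → E
read 'y': E → E
read 'y': E → E
read 'x': E → E
read 'y': E → E
read 'x': E → E
read 'y': E → E
read 'x': E → E
read 'x': E → E
End state E is accepting.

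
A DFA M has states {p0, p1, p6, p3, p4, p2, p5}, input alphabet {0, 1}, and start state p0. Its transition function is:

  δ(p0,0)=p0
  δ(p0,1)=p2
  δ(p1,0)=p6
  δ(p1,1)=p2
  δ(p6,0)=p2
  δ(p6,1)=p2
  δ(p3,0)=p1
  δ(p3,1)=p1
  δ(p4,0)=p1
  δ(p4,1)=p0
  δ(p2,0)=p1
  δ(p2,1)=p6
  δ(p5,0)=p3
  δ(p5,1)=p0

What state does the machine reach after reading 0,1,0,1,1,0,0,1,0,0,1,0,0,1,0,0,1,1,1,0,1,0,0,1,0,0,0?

p2

Trace: p0 -0-> p0 -1-> p2 -0-> p1 -1-> p2 -1-> p6 -0-> p2 -0-> p1 -1-> p2 -0-> p1 -0-> p6 -1-> p2 -0-> p1 -0-> p6 -1-> p2 -0-> p1 -0-> p6 -1-> p2 -1-> p6 -1-> p2 -0-> p1 -1-> p2 -0-> p1 -0-> p6 -1-> p2 -0-> p1 -0-> p6 -0-> p2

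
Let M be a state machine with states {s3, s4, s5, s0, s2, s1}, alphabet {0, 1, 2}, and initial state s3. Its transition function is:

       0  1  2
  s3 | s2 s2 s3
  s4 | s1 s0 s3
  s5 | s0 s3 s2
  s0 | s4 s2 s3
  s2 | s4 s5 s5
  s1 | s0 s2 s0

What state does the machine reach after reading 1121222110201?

s2

s3 → s2 → s5 → s2 → s5 → s2 → s5 → s2 → s5 → s3 → s2 → s5 → s0 → s2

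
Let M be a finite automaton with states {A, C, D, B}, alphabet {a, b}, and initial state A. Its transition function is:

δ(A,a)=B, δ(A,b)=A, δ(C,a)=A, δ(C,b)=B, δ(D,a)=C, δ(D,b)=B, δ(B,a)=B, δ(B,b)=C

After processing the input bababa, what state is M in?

A → A → B → C → A → A → B

B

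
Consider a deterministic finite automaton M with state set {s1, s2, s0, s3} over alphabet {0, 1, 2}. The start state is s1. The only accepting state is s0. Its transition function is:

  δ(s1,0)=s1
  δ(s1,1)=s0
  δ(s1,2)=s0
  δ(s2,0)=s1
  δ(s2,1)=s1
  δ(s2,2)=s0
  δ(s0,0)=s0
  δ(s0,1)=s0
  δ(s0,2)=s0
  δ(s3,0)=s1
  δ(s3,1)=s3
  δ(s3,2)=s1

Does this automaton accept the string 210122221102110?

Yes

start at s1
read '2': s1 → s0
read '1': s0 → s0
read '0': s0 → s0
read '1': s0 → s0
read '2': s0 → s0
read '2': s0 → s0
read '2': s0 → s0
read '2': s0 → s0
read '1': s0 → s0
read '1': s0 → s0
read '0': s0 → s0
read '2': s0 → s0
read '1': s0 → s0
read '1': s0 → s0
read '0': s0 → s0
End state s0 is accepting.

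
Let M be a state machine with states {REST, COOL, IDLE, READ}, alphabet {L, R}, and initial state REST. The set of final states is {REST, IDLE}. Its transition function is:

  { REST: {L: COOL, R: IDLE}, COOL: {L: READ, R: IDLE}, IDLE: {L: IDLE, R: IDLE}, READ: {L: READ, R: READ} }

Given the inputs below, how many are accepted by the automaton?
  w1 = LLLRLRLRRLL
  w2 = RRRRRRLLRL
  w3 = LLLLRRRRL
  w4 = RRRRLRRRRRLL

2

w1:
  start at REST
  read 'L': REST → COOL
  read 'L': COOL → READ
  read 'L': READ → READ
  read 'R': READ → READ
  read 'L': READ → READ
  read 'R': READ → READ
  read 'L': READ → READ
  read 'R': READ → READ
  read 'R': READ → READ
  read 'L': READ → READ
  read 'L': READ → READ
  end READ, rejected
w2:
  start at REST
  read 'R': REST → IDLE
  read 'R': IDLE → IDLE
  read 'R': IDLE → IDLE
  read 'R': IDLE → IDLE
  read 'R': IDLE → IDLE
  read 'R': IDLE → IDLE
  read 'L': IDLE → IDLE
  read 'L': IDLE → IDLE
  read 'R': IDLE → IDLE
  read 'L': IDLE → IDLE
  end IDLE, accepted
w3:
  start at REST
  read 'L': REST → COOL
  read 'L': COOL → READ
  read 'L': READ → READ
  read 'L': READ → READ
  read 'R': READ → READ
  read 'R': READ → READ
  read 'R': READ → READ
  read 'R': READ → READ
  read 'L': READ → READ
  end READ, rejected
w4:
  start at REST
  read 'R': REST → IDLE
  read 'R': IDLE → IDLE
  read 'R': IDLE → IDLE
  read 'R': IDLE → IDLE
  read 'L': IDLE → IDLE
  read 'R': IDLE → IDLE
  read 'R': IDLE → IDLE
  read 'R': IDLE → IDLE
  read 'R': IDLE → IDLE
  read 'R': IDLE → IDLE
  read 'L': IDLE → IDLE
  read 'L': IDLE → IDLE
  end IDLE, accepted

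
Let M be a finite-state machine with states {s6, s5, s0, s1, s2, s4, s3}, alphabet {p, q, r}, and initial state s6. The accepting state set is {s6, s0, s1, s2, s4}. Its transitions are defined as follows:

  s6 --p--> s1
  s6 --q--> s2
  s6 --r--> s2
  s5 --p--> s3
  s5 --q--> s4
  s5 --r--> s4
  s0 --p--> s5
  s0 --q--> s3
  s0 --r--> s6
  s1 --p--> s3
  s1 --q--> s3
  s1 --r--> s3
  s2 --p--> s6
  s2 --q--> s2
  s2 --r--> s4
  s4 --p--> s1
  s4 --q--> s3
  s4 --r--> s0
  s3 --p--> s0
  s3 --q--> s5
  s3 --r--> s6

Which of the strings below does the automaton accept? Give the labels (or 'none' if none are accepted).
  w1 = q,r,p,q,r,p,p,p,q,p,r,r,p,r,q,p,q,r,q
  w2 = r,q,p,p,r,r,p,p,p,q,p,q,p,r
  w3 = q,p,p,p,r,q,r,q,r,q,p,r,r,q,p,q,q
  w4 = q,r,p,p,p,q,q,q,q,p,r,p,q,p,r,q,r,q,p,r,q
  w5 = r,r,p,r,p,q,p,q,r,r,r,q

w2, w4

w1: s6 → s2 → s4 → s1 → s3 → s6 → s1 → s3 → s0 → s3 → s0 → s6 → s2 → s6 → s2 → s2 → s6 → s2 → s4 → s3  → end s3, rejected
w2: s6 → s2 → s2 → s6 → s1 → s3 → s6 → s1 → s3 → s0 → s3 → s0 → s3 → s0 → s6  → end s6, accepted
w3: s6 → s2 → s6 → s1 → s3 → s6 → s2 → s4 → s3 → s6 → s2 → s6 → s2 → s4 → s3 → s0 → s3 → s5  → end s5, rejected
w4: s6 → s2 → s4 → s1 → s3 → s0 → s3 → s5 → s4 → s3 → s0 → s6 → s1 → s3 → s0 → s6 → s2 → s4 → s3 → s0 → s6 → s2  → end s2, accepted
w5: s6 → s2 → s4 → s1 → s3 → s0 → s3 → s0 → s3 → s6 → s2 → s4 → s3  → end s3, rejected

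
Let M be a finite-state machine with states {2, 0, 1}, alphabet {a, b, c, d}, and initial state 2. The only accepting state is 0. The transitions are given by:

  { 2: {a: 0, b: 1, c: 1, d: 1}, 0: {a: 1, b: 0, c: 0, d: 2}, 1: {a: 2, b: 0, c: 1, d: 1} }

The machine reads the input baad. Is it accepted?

2 → 1 → 2 → 0 → 2
End state 2 is not accepting.

No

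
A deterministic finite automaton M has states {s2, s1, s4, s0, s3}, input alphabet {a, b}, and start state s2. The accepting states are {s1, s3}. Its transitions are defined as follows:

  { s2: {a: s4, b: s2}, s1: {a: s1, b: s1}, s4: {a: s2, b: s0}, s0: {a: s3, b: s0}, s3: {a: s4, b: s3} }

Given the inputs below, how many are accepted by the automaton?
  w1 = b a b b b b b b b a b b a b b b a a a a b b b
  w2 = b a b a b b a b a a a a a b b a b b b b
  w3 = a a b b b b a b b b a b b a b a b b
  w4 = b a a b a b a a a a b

1

w1: Trace: s2 -b-> s2 -a-> s4 -b-> s0 -b-> s0 -b-> s0 -b-> s0 -b-> s0 -b-> s0 -b-> s0 -a-> s3 -b-> s3 -b-> s3 -a-> s4 -b-> s0 -b-> s0 -b-> s0 -a-> s3 -a-> s4 -a-> s2 -a-> s4 -b-> s0 -b-> s0 -b-> s0  → end s0, rejected
w2: Trace: s2 -b-> s2 -a-> s4 -b-> s0 -a-> s3 -b-> s3 -b-> s3 -a-> s4 -b-> s0 -a-> s3 -a-> s4 -a-> s2 -a-> s4 -a-> s2 -b-> s2 -b-> s2 -a-> s4 -b-> s0 -b-> s0 -b-> s0 -b-> s0  → end s0, rejected
w3: Trace: s2 -a-> s4 -a-> s2 -b-> s2 -b-> s2 -b-> s2 -b-> s2 -a-> s4 -b-> s0 -b-> s0 -b-> s0 -a-> s3 -b-> s3 -b-> s3 -a-> s4 -b-> s0 -a-> s3 -b-> s3 -b-> s3  → end s3, accepted
w4: Trace: s2 -b-> s2 -a-> s4 -a-> s2 -b-> s2 -a-> s4 -b-> s0 -a-> s3 -a-> s4 -a-> s2 -a-> s4 -b-> s0  → end s0, rejected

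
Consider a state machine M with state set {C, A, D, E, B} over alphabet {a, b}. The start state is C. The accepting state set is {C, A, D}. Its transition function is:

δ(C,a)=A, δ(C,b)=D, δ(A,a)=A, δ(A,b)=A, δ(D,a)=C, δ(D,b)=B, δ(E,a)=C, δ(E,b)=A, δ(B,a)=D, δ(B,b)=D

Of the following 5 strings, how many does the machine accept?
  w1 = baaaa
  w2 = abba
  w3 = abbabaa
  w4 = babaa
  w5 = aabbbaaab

5

w1:
  start at C
  read 'b': C → D
  read 'a': D → C
  read 'a': C → A
  read 'a': A → A
  read 'a': A → A
  end A, accepted
w2:
  start at C
  read 'a': C → A
  read 'b': A → A
  read 'b': A → A
  read 'a': A → A
  end A, accepted
w3:
  start at C
  read 'a': C → A
  read 'b': A → A
  read 'b': A → A
  read 'a': A → A
  read 'b': A → A
  read 'a': A → A
  read 'a': A → A
  end A, accepted
w4:
  start at C
  read 'b': C → D
  read 'a': D → C
  read 'b': C → D
  read 'a': D → C
  read 'a': C → A
  end A, accepted
w5:
  start at C
  read 'a': C → A
  read 'a': A → A
  read 'b': A → A
  read 'b': A → A
  read 'b': A → A
  read 'a': A → A
  read 'a': A → A
  read 'a': A → A
  read 'b': A → A
  end A, accepted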